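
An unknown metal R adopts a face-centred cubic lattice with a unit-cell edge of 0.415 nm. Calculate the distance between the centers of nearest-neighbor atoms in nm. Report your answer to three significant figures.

In an FCC structure, atoms touch along the face diagonal, so √2·a = 4r; the nearest-neighbor distance equals 2r = 0.7071·a.
d = 0.7071 × 0.415 = 0.293 nm.

0.293 nm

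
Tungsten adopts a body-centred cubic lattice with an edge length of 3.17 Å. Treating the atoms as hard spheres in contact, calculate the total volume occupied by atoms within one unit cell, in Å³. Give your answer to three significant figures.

In a BCC lattice atoms touch along the body diagonal, so √3·a = 4r, so r = 0.4330a = 1.373 Å.
V_atoms = Z × (4/3)πr³ = 2 × (4/3)π × (1.373)³ = 21.7 Å³.

21.7 Å³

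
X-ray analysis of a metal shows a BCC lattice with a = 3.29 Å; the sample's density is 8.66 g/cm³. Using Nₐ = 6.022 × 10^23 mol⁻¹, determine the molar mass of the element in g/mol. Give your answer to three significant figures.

A BCC cell has Z = 2 atoms; a = 3.290 × 10^-8 cm.
M = ρ·N_A·a³/Z = 8.66 × 6.022 × 10²³ × 3.561 × 10^-23 / 2 = 92.9 g/mol.

92.9 g/mol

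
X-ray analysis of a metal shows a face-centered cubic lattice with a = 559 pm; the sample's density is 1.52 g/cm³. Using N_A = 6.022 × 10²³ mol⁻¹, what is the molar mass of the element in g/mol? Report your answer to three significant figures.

40.0 g/mol

An FCC cell has Z = 4 atoms; a = 5.590 × 10^-8 cm.
M = ρ·N_A·a³/Z = 1.52 × 6.022 × 10²³ × 1.747 × 10^-22 / 4 = 40.0 g/mol.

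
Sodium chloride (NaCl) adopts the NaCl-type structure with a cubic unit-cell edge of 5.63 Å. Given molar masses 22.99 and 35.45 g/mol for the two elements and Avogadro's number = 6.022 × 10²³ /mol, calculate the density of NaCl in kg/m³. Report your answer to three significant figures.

2180 kg/m³

The NaCl-type structure contains Z = 4 formula units per cell; M(NaCl) = 22.99 + 35.45 = 58.44 g/mol.
a³ = (5.630 × 10^-8 cm)³ = 1.785 × 10^-22 cm³.
ρ = 4 × 58.44 / (6.022 × 10²³ × 1.785 × 10^-22) = 2.175 g/cm³ = 2180 kg/m³.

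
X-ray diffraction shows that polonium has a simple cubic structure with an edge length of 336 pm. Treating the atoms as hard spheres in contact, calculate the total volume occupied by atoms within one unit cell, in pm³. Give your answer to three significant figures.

1.99 × 10^7 pm³

In a simple cubic lattice atoms touch along the cell edge, so a = 2r, so r = 0.5000a = 168.0 pm.
V_atoms = Z × (4/3)πr³ = 1 × (4/3)π × (168.0)³ = 1.99 × 10^7 pm³.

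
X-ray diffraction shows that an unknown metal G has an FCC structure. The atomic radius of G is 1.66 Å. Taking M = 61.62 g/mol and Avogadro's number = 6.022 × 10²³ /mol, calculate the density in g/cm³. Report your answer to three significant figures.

In an FCC lattice, atoms touch along the face diagonal, so √2·a = 4r, giving a = 4.695 Å = 4.695 × 10^-8 cm.
With Z = 4, ρ = Z·M/(N_A·a³) = 4 × 61.62 / (6.022 × 10²³ × 1.035 × 10^-22) = 3.954 g/cm³.

3.95 g/cm³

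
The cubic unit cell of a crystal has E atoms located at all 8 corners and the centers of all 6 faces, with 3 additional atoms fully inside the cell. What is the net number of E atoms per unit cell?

Corner atoms are shared by 8 cells (1/8 each), face atoms by 2 (1/2 each), interior atoms are unshared.
Net atoms = 8 × 1/8 + 6 × 1/2 + 3 = 1 + 3 + 3 = 7.

7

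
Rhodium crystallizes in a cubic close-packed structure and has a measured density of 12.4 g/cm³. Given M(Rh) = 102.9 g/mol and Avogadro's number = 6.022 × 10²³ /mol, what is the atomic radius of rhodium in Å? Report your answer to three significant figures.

1.35 Å

For an FCC cell (Z = 4), a³ = Z·M/(N_A·ρ) = 4 × 102.9 / (6.022 × 10²³ × 12.40) = 5.512 × 10^-23 cm³, so a = 3.806 × 10^-8 cm = 3.806 Å.
Atoms touch along the face diagonal, so √2·a = 4r, so r = 0.3536 × a = 1.35 Å.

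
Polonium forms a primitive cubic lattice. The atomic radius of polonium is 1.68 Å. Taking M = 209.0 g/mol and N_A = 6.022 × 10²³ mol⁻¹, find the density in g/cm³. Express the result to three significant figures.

In a simple cubic lattice, atoms touch along the cell edge, so a = 2r, giving a = 3.360 Å = 3.360 × 10^-8 cm.
With Z = 1, ρ = Z·M/(N_A·a³) = 1 × 209.0 / (6.022 × 10²³ × 3.793 × 10^-23) = 9.149 g/cm³.

9.15 g/cm³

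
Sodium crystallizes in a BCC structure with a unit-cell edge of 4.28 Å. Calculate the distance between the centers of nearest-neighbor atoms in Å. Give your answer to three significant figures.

3.71 Å

In a BCC structure, atoms touch along the body diagonal, so √3·a = 4r; the nearest-neighbor distance equals 2r = 0.8660·a.
d = 0.8660 × 4.28 = 3.71 Å.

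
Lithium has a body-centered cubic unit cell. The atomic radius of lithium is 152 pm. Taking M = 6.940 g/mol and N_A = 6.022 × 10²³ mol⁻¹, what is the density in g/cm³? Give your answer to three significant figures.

In a BCC lattice, atoms touch along the body diagonal, so √3·a = 4r, giving a = 351.0 pm = 3.510 × 10^-8 cm.
With Z = 2, ρ = Z·M/(N_A·a³) = 2 × 6.940 / (6.022 × 10²³ × 4.325 × 10^-23) = 0.5329 g/cm³.

0.533 g/cm³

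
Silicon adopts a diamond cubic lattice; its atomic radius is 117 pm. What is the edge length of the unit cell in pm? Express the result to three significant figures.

540 pm

In a diamond cubic lattice, nearest neighbors lie along the body diagonal with √3·a = 8r.
a = 8r/√3 = 8 × 117 / 1.7321 = 540 pm.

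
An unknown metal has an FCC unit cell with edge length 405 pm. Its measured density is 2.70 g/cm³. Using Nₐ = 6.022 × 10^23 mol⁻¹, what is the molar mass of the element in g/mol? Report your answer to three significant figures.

An FCC cell has Z = 4 atoms; a = 4.050 × 10^-8 cm.
M = ρ·N_A·a³/Z = 2.70 × 6.022 × 10²³ × 6.643 × 10^-23 / 4 = 27.0 g/mol.

27.0 g/mol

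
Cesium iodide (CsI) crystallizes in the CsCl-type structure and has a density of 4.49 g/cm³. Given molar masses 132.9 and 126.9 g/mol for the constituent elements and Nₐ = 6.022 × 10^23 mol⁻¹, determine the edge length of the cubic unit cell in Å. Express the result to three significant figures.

M(CsI) = 259.8 g/mol; Z = 1 formula unit per cell.
a³ = Z·M/(N_A·ρ) = 1 × 259.8 / (6.022 × 10²³ × 4.49) = 9.608 × 10^-23 cm³, so a = 4.580 × 10^-8 cm = 4.58 Å.

4.58 Å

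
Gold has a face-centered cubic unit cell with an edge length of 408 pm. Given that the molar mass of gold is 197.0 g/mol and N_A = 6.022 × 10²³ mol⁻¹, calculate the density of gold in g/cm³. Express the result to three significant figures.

19.3 g/cm³

An FCC unit cell contains Z = 4 atoms.
Cell volume: a³ = (408 pm)³ = (4.080 × 10^-8 cm)³ = 6.792 × 10^-23 cm³.
ρ = Z·M/(N_A·a³) = 4 × 197.0 / (6.022 × 10²³ × 6.792 × 10^-23) = 19.27 g/cm³.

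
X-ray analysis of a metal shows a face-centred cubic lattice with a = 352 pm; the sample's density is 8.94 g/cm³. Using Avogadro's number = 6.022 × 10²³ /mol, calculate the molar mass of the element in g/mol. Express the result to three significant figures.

An FCC cell has Z = 4 atoms; a = 3.520 × 10^-8 cm.
M = ρ·N_A·a³/Z = 8.94 × 6.022 × 10²³ × 4.361 × 10^-23 / 4 = 58.7 g/mol.

58.7 g/mol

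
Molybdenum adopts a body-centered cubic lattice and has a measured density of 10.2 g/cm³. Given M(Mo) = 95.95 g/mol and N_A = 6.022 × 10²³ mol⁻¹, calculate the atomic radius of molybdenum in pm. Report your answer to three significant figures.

For a BCC cell (Z = 2), a³ = Z·M/(N_A·ρ) = 2 × 95.95 / (6.022 × 10²³ × 10.20) = 3.124 × 10^-23 cm³, so a = 3.150 × 10^-8 cm = 315.0 pm.
Atoms touch along the body diagonal, so √3·a = 4r, so r = 0.4330 × a = 136 pm.

136 pm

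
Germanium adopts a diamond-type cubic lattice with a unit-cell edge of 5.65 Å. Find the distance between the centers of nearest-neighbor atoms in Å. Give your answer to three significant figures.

In a diamond cubic structure, nearest neighbors lie along the body diagonal with √3·a = 8r; the nearest-neighbor distance equals 2r = 0.4330·a.
d = 0.4330 × 5.65 = 2.45 Å.

2.45 Å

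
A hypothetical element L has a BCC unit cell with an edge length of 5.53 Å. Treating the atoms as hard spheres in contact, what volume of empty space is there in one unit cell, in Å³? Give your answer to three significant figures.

In a BCC lattice atoms touch along the body diagonal, so √3·a = 4r, so r = 0.4330a = 2.395 Å.
V_cell = a³ = 169.1 Å³; V_atoms = 2 × (4/3)πr³ = 115.0 Å³.
Empty space = 169.1 − 115.0 = 54.1 Å³.

54.1 Å³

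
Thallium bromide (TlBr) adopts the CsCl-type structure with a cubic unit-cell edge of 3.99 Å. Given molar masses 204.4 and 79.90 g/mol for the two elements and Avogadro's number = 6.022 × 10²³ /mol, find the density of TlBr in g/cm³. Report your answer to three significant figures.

The CsCl-type structure contains Z = 1 formula unit per cell; M(TlBr) = 204.4 + 79.90 = 284.3 g/mol.
a³ = (3.990 × 10^-8 cm)³ = 6.352 × 10^-23 cm³.
ρ = 1 × 284.3 / (6.022 × 10²³ × 6.352 × 10^-23) = 7.432 g/cm³.

7.43 g/cm³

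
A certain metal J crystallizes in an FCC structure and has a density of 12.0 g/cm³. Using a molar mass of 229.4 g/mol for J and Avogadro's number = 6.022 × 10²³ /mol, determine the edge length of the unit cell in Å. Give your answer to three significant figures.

5.03 Å

With Z = 4 atoms per FCC cell, a³ = Z·M/(N_A·ρ) = 4 × 229.4 / (6.022 × 10²³ × 12.00 g/cm³) = 1.270 × 10^-22 cm³.
a = (1.270 × 10^-22)^(1/3) = 5.026 × 10^-8 cm = 5.03 Å.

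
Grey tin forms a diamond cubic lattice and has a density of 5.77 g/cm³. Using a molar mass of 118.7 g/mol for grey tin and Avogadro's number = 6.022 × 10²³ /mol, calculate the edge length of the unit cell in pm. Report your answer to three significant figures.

649 pm

With Z = 8 atoms per diamond cubic cell, a³ = Z·M/(N_A·ρ) = 8 × 118.7 / (6.022 × 10²³ × 5.770 g/cm³) = 2.733 × 10^-22 cm³.
a = (2.733 × 10^-22)^(1/3) = 6.489 × 10^-8 cm = 649 pm.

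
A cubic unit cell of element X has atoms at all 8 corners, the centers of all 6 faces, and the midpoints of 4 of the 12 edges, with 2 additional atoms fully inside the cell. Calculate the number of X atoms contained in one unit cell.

7

Corner atoms are shared by 8 cells (1/8 each), face atoms by 2 (1/2 each), edge atoms by 4 (1/4 each), interior atoms are unshared.
Net atoms = 8 × 1/8 + 6 × 1/2 + 4 × 1/4 + 2 = 1 + 3 + 1 + 2 = 7.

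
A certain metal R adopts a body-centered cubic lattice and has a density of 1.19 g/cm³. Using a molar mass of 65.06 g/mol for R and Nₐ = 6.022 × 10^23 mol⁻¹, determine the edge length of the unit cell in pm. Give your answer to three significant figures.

566 pm

With Z = 2 atoms per BCC cell, a³ = Z·M/(N_A·ρ) = 2 × 65.06 / (6.022 × 10²³ × 1.190 g/cm³) = 1.816 × 10^-22 cm³.
a = (1.816 × 10^-22)^(1/3) = 5.663 × 10^-8 cm = 566 pm.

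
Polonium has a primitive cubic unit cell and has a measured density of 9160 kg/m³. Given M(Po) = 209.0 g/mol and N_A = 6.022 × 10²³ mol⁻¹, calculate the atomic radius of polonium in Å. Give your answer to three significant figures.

1.68 Å

For a simple cubic cell (Z = 1), a³ = Z·M/(N_A·ρ) = 1 × 209.0 / (6.022 × 10²³ × 9.160) = 3.789 × 10^-23 cm³, so a = 3.359 × 10^-8 cm = 3.359 Å.
Atoms touch along the cell edge, so a = 2r, so r = 0.5000 × a = 1.68 Å.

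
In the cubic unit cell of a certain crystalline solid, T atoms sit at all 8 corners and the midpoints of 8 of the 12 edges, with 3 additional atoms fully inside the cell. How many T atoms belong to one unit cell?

6

Corner atoms are shared by 8 cells (1/8 each), edge atoms by 4 (1/4 each), interior atoms are unshared.
Net atoms = 8 × 1/8 + 8 × 1/4 + 3 = 1 + 2 + 3 = 6.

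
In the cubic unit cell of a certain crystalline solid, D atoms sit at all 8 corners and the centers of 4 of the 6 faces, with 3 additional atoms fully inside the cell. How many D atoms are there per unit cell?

6

Corner atoms are shared by 8 cells (1/8 each), face atoms by 2 (1/2 each), interior atoms are unshared.
Net atoms = 8 × 1/8 + 4 × 1/2 + 3 = 1 + 2 + 3 = 6.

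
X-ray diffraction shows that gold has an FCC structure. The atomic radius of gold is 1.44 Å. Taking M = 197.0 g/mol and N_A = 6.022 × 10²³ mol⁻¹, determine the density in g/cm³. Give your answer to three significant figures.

In an FCC lattice, atoms touch along the face diagonal, so √2·a = 4r, giving a = 4.073 Å = 4.073 × 10^-8 cm.
With Z = 4, ρ = Z·M/(N_A·a³) = 4 × 197.0 / (6.022 × 10²³ × 6.757 × 10^-23) = 19.37 g/cm³.

19.4 g/cm³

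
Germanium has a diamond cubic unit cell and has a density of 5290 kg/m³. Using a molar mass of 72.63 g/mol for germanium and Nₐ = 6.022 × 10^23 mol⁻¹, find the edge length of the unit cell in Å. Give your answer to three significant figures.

5.67 Å

With Z = 8 atoms per diamond cubic cell, a³ = Z·M/(N_A·ρ) = 8 × 72.63 / (6.022 × 10²³ × 5.290 g/cm³) = 1.824 × 10^-22 cm³.
a = (1.824 × 10^-22)^(1/3) = 5.671 × 10^-8 cm = 5.67 Å.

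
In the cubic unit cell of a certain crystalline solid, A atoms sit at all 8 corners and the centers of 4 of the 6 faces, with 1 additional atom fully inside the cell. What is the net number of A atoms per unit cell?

4

Corner atoms are shared by 8 cells (1/8 each), face atoms by 2 (1/2 each), interior atoms are unshared.
Net atoms = 8 × 1/8 + 4 × 1/2 + 1 = 1 + 2 + 1 = 4.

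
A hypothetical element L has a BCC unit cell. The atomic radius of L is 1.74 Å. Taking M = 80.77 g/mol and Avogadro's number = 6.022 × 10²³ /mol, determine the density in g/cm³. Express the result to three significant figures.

In a BCC lattice, atoms touch along the body diagonal, so √3·a = 4r, giving a = 4.018 Å = 4.018 × 10^-8 cm.
With Z = 2, ρ = Z·M/(N_A·a³) = 2 × 80.77 / (6.022 × 10²³ × 6.489 × 10^-23) = 4.134 g/cm³.

4.13 g/cm³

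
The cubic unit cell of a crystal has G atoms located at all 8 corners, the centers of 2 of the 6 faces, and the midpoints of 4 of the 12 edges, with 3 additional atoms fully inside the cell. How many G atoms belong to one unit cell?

Corner atoms are shared by 8 cells (1/8 each), face atoms by 2 (1/2 each), edge atoms by 4 (1/4 each), interior atoms are unshared.
Net atoms = 8 × 1/8 + 2 × 1/2 + 4 × 1/4 + 3 = 1 + 1 + 1 + 3 = 6.

6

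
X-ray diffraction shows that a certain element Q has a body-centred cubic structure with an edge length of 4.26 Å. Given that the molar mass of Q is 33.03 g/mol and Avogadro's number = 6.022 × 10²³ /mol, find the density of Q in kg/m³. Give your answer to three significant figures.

1420 kg/m³

A BCC unit cell contains Z = 2 atoms.
Cell volume: a³ = (4.26 Å)³ = (4.260 × 10^-8 cm)³ = 7.731 × 10^-23 cm³.
ρ = Z·M/(N_A·a³) = 2 × 33.03 / (6.022 × 10²³ × 7.731 × 10^-23) = 1.419 g/cm³ = 1420 kg/m³.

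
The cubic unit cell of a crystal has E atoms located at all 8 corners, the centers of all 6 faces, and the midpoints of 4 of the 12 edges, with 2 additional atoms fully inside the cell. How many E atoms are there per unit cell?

7

Corner atoms are shared by 8 cells (1/8 each), face atoms by 2 (1/2 each), edge atoms by 4 (1/4 each), interior atoms are unshared.
Net atoms = 8 × 1/8 + 6 × 1/2 + 4 × 1/4 + 2 = 1 + 3 + 1 + 2 = 7.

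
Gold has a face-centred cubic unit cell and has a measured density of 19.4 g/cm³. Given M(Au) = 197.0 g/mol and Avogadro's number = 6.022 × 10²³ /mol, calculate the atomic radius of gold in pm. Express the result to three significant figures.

144 pm

For an FCC cell (Z = 4), a³ = Z·M/(N_A·ρ) = 4 × 197.0 / (6.022 × 10²³ × 19.40) = 6.745 × 10^-23 cm³, so a = 4.071 × 10^-8 cm = 407.1 pm.
Atoms touch along the face diagonal, so √2·a = 4r, so r = 0.3536 × a = 144 pm.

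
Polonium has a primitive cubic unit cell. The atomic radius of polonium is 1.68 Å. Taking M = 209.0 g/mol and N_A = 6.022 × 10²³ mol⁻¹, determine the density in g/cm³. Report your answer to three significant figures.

9.15 g/cm³

In a simple cubic lattice, atoms touch along the cell edge, so a = 2r, giving a = 3.360 Å = 3.360 × 10^-8 cm.
With Z = 1, ρ = Z·M/(N_A·a³) = 1 × 209.0 / (6.022 × 10²³ × 3.793 × 10^-23) = 9.149 g/cm³.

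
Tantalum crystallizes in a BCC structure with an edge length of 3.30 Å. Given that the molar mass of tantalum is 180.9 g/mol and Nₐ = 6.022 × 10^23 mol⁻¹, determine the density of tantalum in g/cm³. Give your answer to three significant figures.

16.7 g/cm³

A BCC unit cell contains Z = 2 atoms.
Cell volume: a³ = (3.30 Å)³ = (3.300 × 10^-8 cm)³ = 3.594 × 10^-23 cm³.
ρ = Z·M/(N_A·a³) = 2 × 180.9 / (6.022 × 10²³ × 3.594 × 10^-23) = 16.72 g/cm³.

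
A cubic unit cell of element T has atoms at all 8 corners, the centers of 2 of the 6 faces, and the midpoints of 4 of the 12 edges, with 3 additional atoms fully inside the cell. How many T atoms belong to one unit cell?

6

Corner atoms are shared by 8 cells (1/8 each), face atoms by 2 (1/2 each), edge atoms by 4 (1/4 each), interior atoms are unshared.
Net atoms = 8 × 1/8 + 2 × 1/2 + 4 × 1/4 + 3 = 1 + 1 + 1 + 3 = 6.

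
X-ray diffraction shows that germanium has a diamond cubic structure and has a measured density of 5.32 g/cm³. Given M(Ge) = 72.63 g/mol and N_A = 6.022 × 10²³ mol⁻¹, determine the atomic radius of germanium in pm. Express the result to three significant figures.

For a diamond cubic cell (Z = 8), a³ = Z·M/(N_A·ρ) = 8 × 72.63 / (6.022 × 10²³ × 5.320) = 1.814 × 10^-22 cm³, so a = 5.660 × 10^-8 cm = 566.0 pm.
Nearest neighbors lie along the body diagonal with √3·a = 8r, so r = 0.2165 × a = 123 pm.

123 pm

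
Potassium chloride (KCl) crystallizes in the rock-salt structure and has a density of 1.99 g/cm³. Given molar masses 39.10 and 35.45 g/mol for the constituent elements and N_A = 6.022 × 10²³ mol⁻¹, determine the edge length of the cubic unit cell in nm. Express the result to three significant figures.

0.629 nm

M(KCl) = 74.55 g/mol; Z = 4 formula units per cell.
a³ = Z·M/(N_A·ρ) = 4 × 74.55 / (6.022 × 10²³ × 1.99) = 2.488 × 10^-22 cm³, so a = 6.290 × 10^-8 cm = 0.629 nm.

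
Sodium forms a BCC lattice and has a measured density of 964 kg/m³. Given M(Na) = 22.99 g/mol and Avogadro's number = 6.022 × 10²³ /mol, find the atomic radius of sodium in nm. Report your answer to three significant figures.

0.186 nm

For a BCC cell (Z = 2), a³ = Z·M/(N_A·ρ) = 2 × 22.99 / (6.022 × 10²³ × 0.9640) = 7.920 × 10^-23 cm³, so a = 4.295 × 10^-8 cm = 0.4295 nm.
Atoms touch along the body diagonal, so √3·a = 4r, so r = 0.4330 × a = 0.186 nm.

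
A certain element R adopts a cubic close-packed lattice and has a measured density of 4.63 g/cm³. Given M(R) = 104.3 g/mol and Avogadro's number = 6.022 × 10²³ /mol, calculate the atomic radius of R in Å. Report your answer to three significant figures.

1.88 Å

For an FCC cell (Z = 4), a³ = Z·M/(N_A·ρ) = 4 × 104.3 / (6.022 × 10²³ × 4.630) = 1.496 × 10^-22 cm³, so a = 5.309 × 10^-8 cm = 5.309 Å.
Atoms touch along the face diagonal, so √2·a = 4r, so r = 0.3536 × a = 1.88 Å.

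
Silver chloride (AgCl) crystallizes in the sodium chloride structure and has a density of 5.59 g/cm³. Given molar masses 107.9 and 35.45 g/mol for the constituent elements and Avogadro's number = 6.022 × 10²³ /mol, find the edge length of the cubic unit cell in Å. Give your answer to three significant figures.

5.54 Å

M(AgCl) = 143.35 g/mol; Z = 4 formula units per cell.
a³ = Z·M/(N_A·ρ) = 4 × 143.35 / (6.022 × 10²³ × 5.59) = 1.703 × 10^-22 cm³, so a = 5.543 × 10^-8 cm = 5.54 Å.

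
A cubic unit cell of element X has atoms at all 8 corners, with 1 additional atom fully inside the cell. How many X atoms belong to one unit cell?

2

Corner atoms are shared by 8 cells (1/8 each), interior atoms are unshared.
Net atoms = 8 × 1/8 + 1 = 1 + 1 = 2.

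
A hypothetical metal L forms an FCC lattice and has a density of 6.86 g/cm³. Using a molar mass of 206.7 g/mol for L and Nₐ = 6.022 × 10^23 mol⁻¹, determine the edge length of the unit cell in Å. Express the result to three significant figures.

5.85 Å

With Z = 4 atoms per FCC cell, a³ = Z·M/(N_A·ρ) = 4 × 206.7 / (6.022 × 10²³ × 6.860 g/cm³) = 2.001 × 10^-22 cm³.
a = (2.001 × 10^-22)^(1/3) = 5.849 × 10^-8 cm = 5.85 Å.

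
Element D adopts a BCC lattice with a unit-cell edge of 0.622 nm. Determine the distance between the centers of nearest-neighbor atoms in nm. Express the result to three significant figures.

0.539 nm

In a BCC structure, atoms touch along the body diagonal, so √3·a = 4r; the nearest-neighbor distance equals 2r = 0.8660·a.
d = 0.8660 × 0.622 = 0.539 nm.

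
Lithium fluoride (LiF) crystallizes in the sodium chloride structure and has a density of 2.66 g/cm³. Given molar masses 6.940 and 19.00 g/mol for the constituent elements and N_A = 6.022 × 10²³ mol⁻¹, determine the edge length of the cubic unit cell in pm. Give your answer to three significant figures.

M(LiF) = 25.94 g/mol; Z = 4 formula units per cell.
a³ = Z·M/(N_A·ρ) = 4 × 25.94 / (6.022 × 10²³ × 2.66) = 6.478 × 10^-23 cm³, so a = 4.016 × 10^-8 cm = 402 pm.

402 pm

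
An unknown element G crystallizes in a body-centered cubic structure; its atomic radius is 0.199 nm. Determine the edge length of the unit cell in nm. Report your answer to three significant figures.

In a BCC lattice, atoms touch along the body diagonal, so √3·a = 4r.
a = 4r/√3 = 4 × 0.199 / 1.7321 = 0.460 nm.

0.460 nm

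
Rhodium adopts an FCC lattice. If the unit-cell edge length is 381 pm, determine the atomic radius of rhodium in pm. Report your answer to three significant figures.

In an FCC lattice, atoms touch along the face diagonal, so √2·a = 4r.
r = √2·a/4 = 1.4142 × 381 / 4 = 135 pm.

135 pm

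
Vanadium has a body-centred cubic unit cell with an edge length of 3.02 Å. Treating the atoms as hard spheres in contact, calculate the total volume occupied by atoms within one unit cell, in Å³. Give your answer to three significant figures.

In a BCC lattice atoms touch along the body diagonal, so √3·a = 4r, so r = 0.4330a = 1.308 Å.
V_atoms = Z × (4/3)πr³ = 2 × (4/3)π × (1.308)³ = 18.7 Å³.

18.7 Å³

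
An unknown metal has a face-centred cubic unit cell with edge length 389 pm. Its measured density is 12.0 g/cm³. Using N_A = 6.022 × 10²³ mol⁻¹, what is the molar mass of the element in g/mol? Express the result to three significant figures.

106 g/mol

An FCC cell has Z = 4 atoms; a = 3.890 × 10^-8 cm.
M = ρ·N_A·a³/Z = 12.0 × 6.022 × 10²³ × 5.886 × 10^-23 / 4 = 106 g/mol.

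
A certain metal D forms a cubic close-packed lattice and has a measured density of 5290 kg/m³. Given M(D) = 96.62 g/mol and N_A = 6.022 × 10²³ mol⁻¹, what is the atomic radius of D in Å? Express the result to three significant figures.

For an FCC cell (Z = 4), a³ = Z·M/(N_A·ρ) = 4 × 96.62 / (6.022 × 10²³ × 5.290) = 1.213 × 10^-22 cm³, so a = 4.950 × 10^-8 cm = 4.950 Å.
Atoms touch along the face diagonal, so √2·a = 4r, so r = 0.3536 × a = 1.75 Å.

1.75 Å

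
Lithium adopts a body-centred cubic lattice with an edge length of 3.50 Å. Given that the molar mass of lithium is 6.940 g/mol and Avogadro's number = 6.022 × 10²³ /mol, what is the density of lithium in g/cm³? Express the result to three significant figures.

0.538 g/cm³

A BCC unit cell contains Z = 2 atoms.
Cell volume: a³ = (3.50 Å)³ = (3.500 × 10^-8 cm)³ = 4.288 × 10^-23 cm³.
ρ = Z·M/(N_A·a³) = 2 × 6.940 / (6.022 × 10²³ × 4.288 × 10^-23) = 0.5376 g/cm³.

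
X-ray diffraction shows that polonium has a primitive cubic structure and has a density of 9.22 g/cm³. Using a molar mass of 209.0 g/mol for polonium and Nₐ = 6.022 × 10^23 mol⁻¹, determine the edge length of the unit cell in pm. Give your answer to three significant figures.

With Z = 1 atom per simple cubic cell, a³ = Z·M/(N_A·ρ) = 1 × 209.0 / (6.022 × 10²³ × 9.220 g/cm³) = 3.764 × 10^-23 cm³.
a = (3.764 × 10^-23)^(1/3) = 3.351 × 10^-8 cm = 335 pm.

335 pm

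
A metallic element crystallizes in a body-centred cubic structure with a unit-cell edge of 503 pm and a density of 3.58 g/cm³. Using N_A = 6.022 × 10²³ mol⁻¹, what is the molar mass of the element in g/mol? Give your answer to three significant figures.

137 g/mol

A BCC cell has Z = 2 atoms; a = 5.030 × 10^-8 cm.
M = ρ·N_A·a³/Z = 3.58 × 6.022 × 10²³ × 1.273 × 10^-22 / 2 = 137 g/mol.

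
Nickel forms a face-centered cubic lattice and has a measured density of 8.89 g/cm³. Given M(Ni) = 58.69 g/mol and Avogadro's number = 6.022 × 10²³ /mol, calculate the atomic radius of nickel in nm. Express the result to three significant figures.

0.125 nm

For an FCC cell (Z = 4), a³ = Z·M/(N_A·ρ) = 4 × 58.69 / (6.022 × 10²³ × 8.890) = 4.385 × 10^-23 cm³, so a = 3.526 × 10^-8 cm = 0.3526 nm.
Atoms touch along the face diagonal, so √2·a = 4r, so r = 0.3536 × a = 0.125 nm.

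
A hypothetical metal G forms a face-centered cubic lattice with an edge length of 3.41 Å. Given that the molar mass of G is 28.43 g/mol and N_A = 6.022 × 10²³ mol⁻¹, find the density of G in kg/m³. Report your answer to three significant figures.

An FCC unit cell contains Z = 4 atoms.
Cell volume: a³ = (3.41 Å)³ = (3.410 × 10^-8 cm)³ = 3.965 × 10^-23 cm³.
ρ = Z·M/(N_A·a³) = 4 × 28.43 / (6.022 × 10²³ × 3.965 × 10^-23) = 4.762 g/cm³ = 4760 kg/m³.

4760 kg/m³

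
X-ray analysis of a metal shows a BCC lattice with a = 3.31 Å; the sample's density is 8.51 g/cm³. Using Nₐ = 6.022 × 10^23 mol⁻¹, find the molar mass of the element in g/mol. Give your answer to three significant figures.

92.9 g/mol

A BCC cell has Z = 2 atoms; a = 3.310 × 10^-8 cm.
M = ρ·N_A·a³/Z = 8.51 × 6.022 × 10²³ × 3.626 × 10^-23 / 2 = 92.9 g/mol.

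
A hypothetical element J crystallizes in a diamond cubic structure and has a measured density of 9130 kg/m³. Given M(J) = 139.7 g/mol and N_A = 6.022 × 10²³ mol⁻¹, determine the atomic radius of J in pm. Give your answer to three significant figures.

For a diamond cubic cell (Z = 8), a³ = Z·M/(N_A·ρ) = 8 × 139.7 / (6.022 × 10²³ × 9.130) = 2.033 × 10^-22 cm³, so a = 5.880 × 10^-8 cm = 588.0 pm.
Nearest neighbors lie along the body diagonal with √3·a = 8r, so r = 0.2165 × a = 127 pm.

127 pm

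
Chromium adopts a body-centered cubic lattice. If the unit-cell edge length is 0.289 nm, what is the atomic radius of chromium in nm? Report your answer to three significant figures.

In a BCC lattice, atoms touch along the body diagonal, so √3·a = 4r.
r = √3·a/4 = 1.7321 × 0.289 / 4 = 0.125 nm.

0.125 nm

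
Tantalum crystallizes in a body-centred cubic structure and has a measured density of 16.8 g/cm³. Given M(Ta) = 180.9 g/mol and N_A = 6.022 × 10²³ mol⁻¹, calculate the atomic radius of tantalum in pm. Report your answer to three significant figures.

143 pm

For a BCC cell (Z = 2), a³ = Z·M/(N_A·ρ) = 2 × 180.9 / (6.022 × 10²³ × 16.80) = 3.576 × 10^-23 cm³, so a = 3.295 × 10^-8 cm = 329.5 pm.
Atoms touch along the body diagonal, so √3·a = 4r, so r = 0.4330 × a = 143 pm.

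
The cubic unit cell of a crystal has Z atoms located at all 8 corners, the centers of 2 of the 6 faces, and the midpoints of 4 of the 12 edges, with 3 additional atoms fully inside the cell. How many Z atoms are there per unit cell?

6

Corner atoms are shared by 8 cells (1/8 each), face atoms by 2 (1/2 each), edge atoms by 4 (1/4 each), interior atoms are unshared.
Net atoms = 8 × 1/8 + 2 × 1/2 + 4 × 1/4 + 3 = 1 + 1 + 1 + 3 = 6.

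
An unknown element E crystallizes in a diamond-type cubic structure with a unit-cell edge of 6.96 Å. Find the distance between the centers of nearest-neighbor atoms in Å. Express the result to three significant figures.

3.01 Å

In a diamond cubic structure, nearest neighbors lie along the body diagonal with √3·a = 8r; the nearest-neighbor distance equals 2r = 0.4330·a.
d = 0.4330 × 6.96 = 3.01 Å.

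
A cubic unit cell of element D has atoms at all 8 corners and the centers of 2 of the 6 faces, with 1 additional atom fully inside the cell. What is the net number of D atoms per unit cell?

3

Corner atoms are shared by 8 cells (1/8 each), face atoms by 2 (1/2 each), interior atoms are unshared.
Net atoms = 8 × 1/8 + 2 × 1/2 + 1 = 1 + 1 + 1 = 3.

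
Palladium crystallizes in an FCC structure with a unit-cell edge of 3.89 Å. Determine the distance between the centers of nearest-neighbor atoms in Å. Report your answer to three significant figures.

2.75 Å

In an FCC structure, atoms touch along the face diagonal, so √2·a = 4r; the nearest-neighbor distance equals 2r = 0.7071·a.
d = 0.7071 × 3.89 = 2.75 Å.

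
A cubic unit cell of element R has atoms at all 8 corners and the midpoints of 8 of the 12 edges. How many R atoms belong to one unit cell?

Corner atoms are shared by 8 cells (1/8 each), edge atoms by 4 (1/4 each).
Net atoms = 8 × 1/8 + 8 × 1/4 = 1 + 2 = 3.

3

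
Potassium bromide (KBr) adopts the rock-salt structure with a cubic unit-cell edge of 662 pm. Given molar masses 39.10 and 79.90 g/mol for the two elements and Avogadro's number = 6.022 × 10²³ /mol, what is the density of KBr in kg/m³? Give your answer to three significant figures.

The rock-salt structure contains Z = 4 formula units per cell; M(KBr) = 39.10 + 79.90 = 119.0 g/mol.
a³ = (6.620 × 10^-8 cm)³ = 2.901 × 10^-22 cm³.
ρ = 4 × 119.0 / (6.022 × 10²³ × 2.901 × 10^-22) = 2.725 g/cm³ = 2720 kg/m³.

2720 kg/m³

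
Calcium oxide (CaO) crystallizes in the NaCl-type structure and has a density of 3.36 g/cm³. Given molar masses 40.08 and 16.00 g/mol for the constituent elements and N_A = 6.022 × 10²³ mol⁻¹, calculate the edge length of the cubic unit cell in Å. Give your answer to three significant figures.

M(CaO) = 56.08 g/mol; Z = 4 formula units per cell.
a³ = Z·M/(N_A·ρ) = 4 × 56.08 / (6.022 × 10²³ × 3.36) = 1.109 × 10^-22 cm³, so a = 4.804 × 10^-8 cm = 4.80 Å.

4.80 Å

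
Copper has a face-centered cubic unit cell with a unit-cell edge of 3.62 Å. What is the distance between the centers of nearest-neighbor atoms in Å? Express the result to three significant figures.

2.56 Å

In an FCC structure, atoms touch along the face diagonal, so √2·a = 4r; the nearest-neighbor distance equals 2r = 0.7071·a.
d = 0.7071 × 3.62 = 2.56 Å.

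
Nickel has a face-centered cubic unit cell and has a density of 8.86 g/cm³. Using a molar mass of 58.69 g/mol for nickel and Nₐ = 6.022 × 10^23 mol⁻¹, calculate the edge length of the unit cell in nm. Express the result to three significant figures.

0.353 nm

With Z = 4 atoms per FCC cell, a³ = Z·M/(N_A·ρ) = 4 × 58.69 / (6.022 × 10²³ × 8.860 g/cm³) = 4.400 × 10^-23 cm³.
a = (4.400 × 10^-23)^(1/3) = 3.530 × 10^-8 cm = 0.353 nm.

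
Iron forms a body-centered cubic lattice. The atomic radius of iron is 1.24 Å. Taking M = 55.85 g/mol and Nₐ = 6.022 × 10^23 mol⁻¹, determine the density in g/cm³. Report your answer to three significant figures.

In a BCC lattice, atoms touch along the body diagonal, so √3·a = 4r, giving a = 2.864 Å = 2.864 × 10^-8 cm.
With Z = 2, ρ = Z·M/(N_A·a³) = 2 × 55.85 / (6.022 × 10²³ × 2.348 × 10^-23) = 7.899 g/cm³.

7.90 g/cm³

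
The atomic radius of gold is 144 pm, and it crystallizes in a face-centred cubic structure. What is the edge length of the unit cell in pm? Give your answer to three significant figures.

407 pm

In an FCC lattice, atoms touch along the face diagonal, so √2·a = 4r.
a = 4r/√2 = 4 × 144 / 1.4142 = 407 pm.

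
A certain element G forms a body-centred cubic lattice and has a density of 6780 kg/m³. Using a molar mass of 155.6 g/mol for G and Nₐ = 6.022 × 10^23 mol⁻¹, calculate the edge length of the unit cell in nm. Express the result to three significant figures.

With Z = 2 atoms per BCC cell, a³ = Z·M/(N_A·ρ) = 2 × 155.6 / (6.022 × 10²³ × 6.780 g/cm³) = 7.622 × 10^-23 cm³.
a = (7.622 × 10^-23)^(1/3) = 4.240 × 10^-8 cm = 0.424 nm.

0.424 nm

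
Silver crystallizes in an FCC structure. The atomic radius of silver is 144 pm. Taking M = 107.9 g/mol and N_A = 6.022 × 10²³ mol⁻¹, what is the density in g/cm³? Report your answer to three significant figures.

10.6 g/cm³

In an FCC lattice, atoms touch along the face diagonal, so √2·a = 4r, giving a = 407.3 pm = 4.073 × 10^-8 cm.
With Z = 4, ρ = Z·M/(N_A·a³) = 4 × 107.9 / (6.022 × 10²³ × 6.757 × 10^-23) = 10.61 g/cm³.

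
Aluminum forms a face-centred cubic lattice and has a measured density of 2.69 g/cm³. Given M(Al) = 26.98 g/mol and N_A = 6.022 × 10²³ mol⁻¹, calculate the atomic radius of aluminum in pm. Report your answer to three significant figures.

For an FCC cell (Z = 4), a³ = Z·M/(N_A·ρ) = 4 × 26.98 / (6.022 × 10²³ × 2.690) = 6.662 × 10^-23 cm³, so a = 4.054 × 10^-8 cm = 405.4 pm.
Atoms touch along the face diagonal, so √2·a = 4r, so r = 0.3536 × a = 143 pm.

143 pm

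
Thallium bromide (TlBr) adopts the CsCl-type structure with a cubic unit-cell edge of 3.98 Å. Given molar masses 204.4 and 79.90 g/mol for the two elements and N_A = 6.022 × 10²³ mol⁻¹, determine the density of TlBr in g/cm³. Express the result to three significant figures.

7.49 g/cm³

The CsCl-type structure contains Z = 1 formula unit per cell; M(TlBr) = 204.4 + 79.90 = 284.3 g/mol.
a³ = (3.980 × 10^-8 cm)³ = 6.304 × 10^-23 cm³.
ρ = 1 × 284.3 / (6.022 × 10²³ × 6.304 × 10^-23) = 7.488 g/cm³.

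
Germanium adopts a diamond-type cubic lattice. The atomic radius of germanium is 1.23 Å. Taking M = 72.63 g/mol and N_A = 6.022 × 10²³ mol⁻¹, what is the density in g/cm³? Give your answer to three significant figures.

5.26 g/cm³

In a diamond cubic lattice, nearest neighbors lie along the body diagonal with √3·a = 8r, giving a = 5.681 Å = 5.681 × 10^-8 cm.
With Z = 8, ρ = Z·M/(N_A·a³) = 8 × 72.63 / (6.022 × 10²³ × 1.834 × 10^-22) = 5.262 g/cm³.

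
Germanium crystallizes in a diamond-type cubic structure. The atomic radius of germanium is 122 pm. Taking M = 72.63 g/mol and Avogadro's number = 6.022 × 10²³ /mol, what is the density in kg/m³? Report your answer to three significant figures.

5390 kg/m³

In a diamond cubic lattice, nearest neighbors lie along the body diagonal with √3·a = 8r, giving a = 563.5 pm = 5.635 × 10^-8 cm.
With Z = 8, ρ = Z·M/(N_A·a³) = 8 × 72.63 / (6.022 × 10²³ × 1.789 × 10^-22) = 5.393 g/cm³ = 5390 kg/m³.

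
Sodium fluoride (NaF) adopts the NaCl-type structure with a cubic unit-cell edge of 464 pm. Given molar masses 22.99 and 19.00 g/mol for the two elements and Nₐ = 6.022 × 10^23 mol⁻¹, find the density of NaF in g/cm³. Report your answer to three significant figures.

The NaCl-type structure contains Z = 4 formula units per cell; M(NaF) = 22.99 + 19.00 = 41.99 g/mol.
a³ = (4.640 × 10^-8 cm)³ = 9.990 × 10^-23 cm³.
ρ = 4 × 41.99 / (6.022 × 10²³ × 9.990 × 10^-23) = 2.792 g/cm³.

2.79 g/cm³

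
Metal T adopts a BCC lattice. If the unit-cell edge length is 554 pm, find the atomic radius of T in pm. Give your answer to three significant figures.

In a BCC lattice, atoms touch along the body diagonal, so √3·a = 4r.
r = √3·a/4 = 1.7321 × 554 / 4 = 240 pm.

240 pm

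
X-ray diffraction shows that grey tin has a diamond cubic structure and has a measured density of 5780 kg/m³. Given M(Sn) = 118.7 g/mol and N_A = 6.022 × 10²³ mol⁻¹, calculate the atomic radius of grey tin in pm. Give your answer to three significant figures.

140 pm

For a diamond cubic cell (Z = 8), a³ = Z·M/(N_A·ρ) = 8 × 118.7 / (6.022 × 10²³ × 5.780) = 2.728 × 10^-22 cm³, so a = 6.486 × 10^-8 cm = 648.6 pm.
Nearest neighbors lie along the body diagonal with √3·a = 8r, so r = 0.2165 × a = 140 pm.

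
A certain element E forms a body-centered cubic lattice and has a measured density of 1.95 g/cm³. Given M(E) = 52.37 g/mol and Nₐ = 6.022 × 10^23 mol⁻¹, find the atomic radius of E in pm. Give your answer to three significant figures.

193 pm

For a BCC cell (Z = 2), a³ = Z·M/(N_A·ρ) = 2 × 52.37 / (6.022 × 10²³ × 1.950) = 8.919 × 10^-23 cm³, so a = 4.468 × 10^-8 cm = 446.8 pm.
Atoms touch along the body diagonal, so √3·a = 4r, so r = 0.4330 × a = 193 pm.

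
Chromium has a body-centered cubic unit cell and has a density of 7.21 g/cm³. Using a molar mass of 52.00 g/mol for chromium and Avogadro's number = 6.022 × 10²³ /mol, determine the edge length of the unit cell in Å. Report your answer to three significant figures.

2.88 Å

With Z = 2 atoms per BCC cell, a³ = Z·M/(N_A·ρ) = 2 × 52.00 / (6.022 × 10²³ × 7.210 g/cm³) = 2.395 × 10^-23 cm³.
a = (2.395 × 10^-23)^(1/3) = 2.883 × 10^-8 cm = 2.88 Å.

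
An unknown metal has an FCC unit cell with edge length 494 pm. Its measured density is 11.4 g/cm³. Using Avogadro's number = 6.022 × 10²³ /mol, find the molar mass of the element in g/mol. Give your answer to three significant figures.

An FCC cell has Z = 4 atoms; a = 4.940 × 10^-8 cm.
M = ρ·N_A·a³/Z = 11.4 × 6.022 × 10²³ × 1.206 × 10^-22 / 4 = 207 g/mol.

207 g/mol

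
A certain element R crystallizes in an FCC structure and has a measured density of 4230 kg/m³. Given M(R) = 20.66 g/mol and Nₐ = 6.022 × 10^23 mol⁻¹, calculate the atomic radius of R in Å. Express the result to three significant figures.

For an FCC cell (Z = 4), a³ = Z·M/(N_A·ρ) = 4 × 20.66 / (6.022 × 10²³ × 4.230) = 3.244 × 10^-23 cm³, so a = 3.189 × 10^-8 cm = 3.189 Å.
Atoms touch along the face diagonal, so √2·a = 4r, so r = 0.3536 × a = 1.13 Å.

1.13 Å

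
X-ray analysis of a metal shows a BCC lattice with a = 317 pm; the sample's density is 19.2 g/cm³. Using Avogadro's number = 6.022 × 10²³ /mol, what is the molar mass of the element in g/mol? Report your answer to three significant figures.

184 g/mol

A BCC cell has Z = 2 atoms; a = 3.170 × 10^-8 cm.
M = ρ·N_A·a³/Z = 19.2 × 6.022 × 10²³ × 3.186 × 10^-23 / 2 = 184 g/mol.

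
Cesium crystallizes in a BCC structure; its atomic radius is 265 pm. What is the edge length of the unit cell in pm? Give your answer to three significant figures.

In a BCC lattice, atoms touch along the body diagonal, so √3·a = 4r.
a = 4r/√3 = 4 × 265 / 1.7321 = 612 pm.

612 pm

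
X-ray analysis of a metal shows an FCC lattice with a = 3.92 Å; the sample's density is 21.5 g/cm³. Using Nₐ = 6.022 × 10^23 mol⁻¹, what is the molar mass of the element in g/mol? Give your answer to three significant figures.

195 g/mol

An FCC cell has Z = 4 atoms; a = 3.920 × 10^-8 cm.
M = ρ·N_A·a³/Z = 21.5 × 6.022 × 10²³ × 6.024 × 10^-23 / 4 = 195 g/mol.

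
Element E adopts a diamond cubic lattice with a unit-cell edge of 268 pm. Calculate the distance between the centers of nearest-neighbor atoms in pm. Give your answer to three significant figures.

116 pm

In a diamond cubic structure, nearest neighbors lie along the body diagonal with √3·a = 8r; the nearest-neighbor distance equals 2r = 0.4330·a.
d = 0.4330 × 268 = 116 pm.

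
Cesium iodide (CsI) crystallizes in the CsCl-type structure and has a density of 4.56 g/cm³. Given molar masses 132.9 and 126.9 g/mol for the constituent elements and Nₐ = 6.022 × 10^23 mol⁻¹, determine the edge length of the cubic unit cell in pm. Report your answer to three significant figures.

M(CsI) = 259.8 g/mol; Z = 1 formula unit per cell.
a³ = Z·M/(N_A·ρ) = 1 × 259.8 / (6.022 × 10²³ × 4.56) = 9.461 × 10^-23 cm³, so a = 4.557 × 10^-8 cm = 456 pm.

456 pm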